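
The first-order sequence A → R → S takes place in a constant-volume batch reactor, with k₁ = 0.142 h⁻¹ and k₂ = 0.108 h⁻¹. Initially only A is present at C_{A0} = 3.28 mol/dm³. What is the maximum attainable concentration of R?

At the optimum, C_{R,max}/C_{A0} = (k₁/k₂)^[k₂/(k₂−k₁)].
= (0.142/0.108)^(0.108/(0.108−0.142)) = (1.315)^(-3.176) = 0.4192.
C_{R,max} = 0.4192×3.28 = 1.38 mol/dm³.

1.38 mol/dm³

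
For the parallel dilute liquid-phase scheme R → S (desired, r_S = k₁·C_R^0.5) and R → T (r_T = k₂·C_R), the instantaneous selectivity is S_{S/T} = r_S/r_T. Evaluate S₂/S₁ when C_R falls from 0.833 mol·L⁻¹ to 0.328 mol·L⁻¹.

S_{S/T} = (k₁/k₂)·C_R^-0.5, so S₂/S₁ = (C_{R,2}/C_{R,1})^-0.5.
= (0.328/0.833)^(-0.5) = (0.3938)^(-0.5) = 1.59.
Selectivity toward S rises as C_R falls — low-concentration operation is favoured.

1.59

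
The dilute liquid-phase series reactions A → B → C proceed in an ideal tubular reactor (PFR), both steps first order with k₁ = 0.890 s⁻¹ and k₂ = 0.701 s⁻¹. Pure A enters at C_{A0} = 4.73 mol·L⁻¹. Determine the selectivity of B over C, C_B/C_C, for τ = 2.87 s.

The intermediate concentration in a first-order A→B→C sequence is C_B = k₁C_{A0}(e^(−k₁τ) − e^(−k₂τ))/(k₂−k₁).
e^(−k₁τ) = e^(−0.890×2.87) = e^(−2.554) = 0.07775; e^(−k₂τ) = e^(−2.012) = 0.1337.
C_B = 0.890×4.73/(0.701−0.890) × (0.07775−0.1337) = (-22.27)×(-0.05599) = 1.247 mol·L⁻¹.
C_A = C_{A0}e^(−k₁τ) = 0.3677 mol·L⁻¹, so C_C = C_{A0}−C_A−C_B = 3.115 mol·L⁻¹; C_B/C_C = 0.400.

0.400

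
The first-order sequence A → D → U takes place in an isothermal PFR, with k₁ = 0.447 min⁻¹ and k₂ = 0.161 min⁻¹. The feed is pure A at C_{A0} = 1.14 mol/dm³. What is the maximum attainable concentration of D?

At the optimum, C_{D,max}/C_{A0} = (k₁/k₂)^[k₂/(k₂−k₁)].
= (0.447/0.161)^(0.161/(0.161−0.447)) = (2.776)^(-0.5629) = 0.5628.
C_{D,max} = 0.5628×1.14 = 0.642 mol/dm³.

0.642 mol/dm³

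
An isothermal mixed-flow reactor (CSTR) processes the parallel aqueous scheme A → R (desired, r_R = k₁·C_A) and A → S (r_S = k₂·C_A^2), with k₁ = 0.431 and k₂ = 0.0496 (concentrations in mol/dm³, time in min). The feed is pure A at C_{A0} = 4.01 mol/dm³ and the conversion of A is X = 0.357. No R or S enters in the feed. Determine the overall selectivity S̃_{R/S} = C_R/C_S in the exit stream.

3.37

Exit C_A = C_{A0}(1−X) = 4.01×0.643 = 2.578 mol/dm³.
Rates in a CSTR are evaluated at the outlet concentration: r_R = 0.431×2.578 = 1.111, r_S = 0.0496×2.578^2 = 0.3298.
Overall selectivity = C_R/C_S = r_Rτ/(r_Sτ) = r_R/r_S = 3.37.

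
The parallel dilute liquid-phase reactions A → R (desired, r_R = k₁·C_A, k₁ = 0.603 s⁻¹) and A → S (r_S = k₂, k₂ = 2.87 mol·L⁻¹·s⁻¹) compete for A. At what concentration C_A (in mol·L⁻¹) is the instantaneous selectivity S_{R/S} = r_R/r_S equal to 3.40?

S_{R/S} = (k₁/k₂)·C_A ⇒ C_A = S·k₂/k₁.
= 3.40×2.87/0.603 = 16.2 mol·L⁻¹.

16.2 mol·L⁻¹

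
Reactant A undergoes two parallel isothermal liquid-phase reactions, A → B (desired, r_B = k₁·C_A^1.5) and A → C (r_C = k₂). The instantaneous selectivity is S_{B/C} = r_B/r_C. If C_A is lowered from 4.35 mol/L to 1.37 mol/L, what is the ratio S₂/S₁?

S_{B/C} = (k₁/k₂)·C_A^1.5, so S₂/S₁ = (C_{A,2}/C_{A,1})^1.5.
= (1.37/4.35)^1.5 = (0.3149)^1.5 = 0.177.

0.177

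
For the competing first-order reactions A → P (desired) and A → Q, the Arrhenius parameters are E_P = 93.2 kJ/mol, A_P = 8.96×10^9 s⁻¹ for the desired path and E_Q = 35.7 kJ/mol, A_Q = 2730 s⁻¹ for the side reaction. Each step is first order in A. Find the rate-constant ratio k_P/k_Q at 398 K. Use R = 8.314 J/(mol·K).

With equal orders, S_{P/Q} = k_P/k_Q = (A_P/A_Q)·exp[(E_Q−E_P)/(RT)].
(E_Q−E_P)/(RT) = (35.7−93.2)×10³/(8.314×398) = -57500/3309 = -17.38.
k_P/k_Q = (8.96×10^9/2730)·exp(-17.38) = 3.282×10^6 × 2.840×10^-8 = 0.0932.
Since E_P > E_Q, raising the temperature improves selectivity toward P.

0.0932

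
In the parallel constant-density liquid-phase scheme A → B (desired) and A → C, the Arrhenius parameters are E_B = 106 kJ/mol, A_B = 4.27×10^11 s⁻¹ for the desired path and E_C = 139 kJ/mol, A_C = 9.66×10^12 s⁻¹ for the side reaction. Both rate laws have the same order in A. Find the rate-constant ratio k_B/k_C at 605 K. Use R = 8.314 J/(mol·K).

31.2

With equal orders, S_{B/C} = k_B/k_C = (A_B/A_C)·exp[(E_C−E_B)/(RT)].
(E_C−E_B)/(RT) = (139−106)×10³/(8.314×605) = 33000/5030 = 6.561.
k_B/k_C = (4.27×10^11/9.66×10^12)·exp(6.561) = 0.04420 × 706.7 = 31.2.
Since E_B < E_C, lowering the temperature improves selectivity toward B.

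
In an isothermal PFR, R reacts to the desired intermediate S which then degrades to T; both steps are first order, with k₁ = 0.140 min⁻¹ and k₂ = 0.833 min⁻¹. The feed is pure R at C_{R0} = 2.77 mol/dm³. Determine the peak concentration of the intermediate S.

At the optimum, C_{S,max}/C_{R0} = (k₁/k₂)^[k₂/(k₂−k₁)].
= (0.140/0.833)^(0.833/(0.833−0.140)) = (0.1681)^(1.202) = 0.1172.
C_{S,max} = 0.1172×2.77 = 0.325 mol/dm³.

0.325 mol/dm³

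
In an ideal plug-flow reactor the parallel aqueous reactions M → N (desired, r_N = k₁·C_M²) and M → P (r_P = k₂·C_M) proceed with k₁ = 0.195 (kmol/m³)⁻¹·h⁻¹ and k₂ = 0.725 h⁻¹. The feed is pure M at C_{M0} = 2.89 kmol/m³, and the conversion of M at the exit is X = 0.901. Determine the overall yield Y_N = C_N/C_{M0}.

C_M = C_{M0}(1−X) = 0.2861 kmol/m³.
Along a PFR/batch, dC_P/dC_M = −r_P/(r_N+r_P) = −k₂/(k₂+k₁·C_M).
Integrating from C_{M0} to C_M: C_P = (0.725/0.195)·ln[(0.725+0.195·2.89)/(0.725+0.195·0.286)] = 3.718·ln(1.289/0.7808) = 1.863 kmol/m³.
Then C_N = (C_{M0}−C_M) − C_P = 2.604 − 1.863 = 0.7413 kmol/m³.
Y_N = C_N/C_{M0} = 0.7413/2.89 = 0.257.

0.257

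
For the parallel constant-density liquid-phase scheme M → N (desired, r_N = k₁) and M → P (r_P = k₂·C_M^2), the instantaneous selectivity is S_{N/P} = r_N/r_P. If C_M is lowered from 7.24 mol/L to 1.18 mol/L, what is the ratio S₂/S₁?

37.6

S_{N/P} = (k₁/k₂)·C_M^-2, so S₂/S₁ = (C_{M,2}/C_{M,1})^-2.
= (1.18/7.24)^(-2) = (0.1630)^(-2) = 37.6.
Selectivity toward N rises as C_M falls — low-concentration operation is favoured.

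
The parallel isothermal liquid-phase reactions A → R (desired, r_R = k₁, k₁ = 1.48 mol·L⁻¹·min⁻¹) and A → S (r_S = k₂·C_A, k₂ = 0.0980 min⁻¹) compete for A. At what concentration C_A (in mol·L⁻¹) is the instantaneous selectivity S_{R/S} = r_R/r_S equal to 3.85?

S_{R/S} = (k₁/k₂)·C_A⁻¹ ⇒ C_A = (S·k₂/k₁)^(-1).
= (3.85×0.0980/1.48)^(-1) = (0.2549)^(-1) = 3.92 mol·L⁻¹.

3.92 mol·L⁻¹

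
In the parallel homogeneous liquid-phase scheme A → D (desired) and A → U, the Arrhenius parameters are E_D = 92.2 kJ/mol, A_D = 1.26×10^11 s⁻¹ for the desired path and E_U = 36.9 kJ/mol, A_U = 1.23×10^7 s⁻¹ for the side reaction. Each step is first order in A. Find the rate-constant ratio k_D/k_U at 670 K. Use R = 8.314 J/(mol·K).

0.500

Since both paths have the same order in A, the concentration cancels and S_{D/U} = k_D/k_U = (A_D/A_U)·exp[(E_U−E_D)/(RT)].
(E_U−E_D)/(RT) = (36.9−92.2)×10³/(8.314×670) = -55300/5570 = -9.928.
k_D/k_U = (1.26×10^11/1.23×10^7)·exp(-9.928) = 10244 × 4.881×10^-5 = 0.500.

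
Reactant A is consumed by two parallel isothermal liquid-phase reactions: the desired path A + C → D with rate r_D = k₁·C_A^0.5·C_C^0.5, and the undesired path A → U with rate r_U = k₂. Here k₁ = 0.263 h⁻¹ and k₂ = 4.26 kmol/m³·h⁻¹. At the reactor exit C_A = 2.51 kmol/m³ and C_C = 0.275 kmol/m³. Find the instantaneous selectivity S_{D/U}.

S_{D/U} = r_D/r_U = (k₁·C_A^0.5·C_C^0.5)/(k₂) = (k₁/k₂)·C_A^0.5·C_C^0.5.
= (0.263×2.510^0.5×0.2750^0.5) / (4.26) = 0.2185/4.260 = 0.0513.

0.0513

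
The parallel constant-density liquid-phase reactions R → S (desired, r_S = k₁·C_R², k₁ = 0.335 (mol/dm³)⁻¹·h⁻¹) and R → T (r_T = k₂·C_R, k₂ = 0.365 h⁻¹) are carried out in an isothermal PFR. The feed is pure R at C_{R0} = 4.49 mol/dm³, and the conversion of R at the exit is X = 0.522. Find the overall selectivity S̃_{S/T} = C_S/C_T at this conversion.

2.95

C_R = C_{R0}(1−X) = 2.146 mol/dm³.
Along a PFR/batch, dC_T/dC_R = −r_T/(r_S+r_T) = −k₂/(k₂+k₁·C_R).
Integrating from C_{R0} to C_R: C_T = (0.365/0.335)·ln[(0.365+0.335·4.49)/(0.365+0.335·2.15)] = 1.090·ln(1.869/1.084) = 0.5936 mol/dm³.
Then C_S = (C_{R0}−C_R) − C_T = 2.344 − 0.5936 = 1.750 mol/dm³.
S̃_{S/T} = C_S/C_T = 1.750/0.5936 = 2.95.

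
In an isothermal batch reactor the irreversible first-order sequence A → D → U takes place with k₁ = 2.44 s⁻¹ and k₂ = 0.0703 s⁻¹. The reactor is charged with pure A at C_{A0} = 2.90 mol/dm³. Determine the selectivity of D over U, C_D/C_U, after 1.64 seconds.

10.8

Solving the coupled first-order balances gives C_D(t) = [k₁/(k₂−k₁)]·C_{A0}·(e^(−k₁t) − e^(−k₂t)).
e^(−k₁t) = e^(−2.44×1.64) = e^(−4.002) = 0.01829; e^(−k₂t) = e^(−0.1153) = 0.8911.
C_D = 2.44×2.90/(0.0703−2.44) × (0.01829−0.8911) = (-2.986)×(-0.8728) = 2.606 mol/dm³.
C_A = C_{A0}e^(−k₁t) = 0.05303 mol/dm³, so C_U = C_{A0}−C_A−C_D = 0.2407 mol/dm³; C_D/C_U = 10.8.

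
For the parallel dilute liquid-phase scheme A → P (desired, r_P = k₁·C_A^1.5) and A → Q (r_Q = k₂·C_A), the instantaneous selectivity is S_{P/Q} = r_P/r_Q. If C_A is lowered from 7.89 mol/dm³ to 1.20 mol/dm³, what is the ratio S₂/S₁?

S_{P/Q} = (k₁/k₂)·C_A^0.5, so S₂/S₁ = (C_{A,2}/C_{A,1})^0.5.
= (1.20/7.89)^0.5 = (0.1521)^0.5 = 0.390.

0.390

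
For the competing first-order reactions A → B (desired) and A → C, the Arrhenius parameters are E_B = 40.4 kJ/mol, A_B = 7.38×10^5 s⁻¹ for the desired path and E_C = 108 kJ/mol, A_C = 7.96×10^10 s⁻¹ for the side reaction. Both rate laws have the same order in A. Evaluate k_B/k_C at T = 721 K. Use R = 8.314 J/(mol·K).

0.732

Since both paths have the same order in A, the concentration cancels and S_{B/C} = k_B/k_C = (A_B/A_C)·exp[(E_C−E_B)/(RT)].
(E_C−E_B)/(RT) = (108−40.4)×10³/(8.314×721) = 67600/5994 = 11.28.
k_B/k_C = (7.38×10^5/7.96×10^10)·exp(11.28) = 9.271×10^-6 × 79000 = 0.732.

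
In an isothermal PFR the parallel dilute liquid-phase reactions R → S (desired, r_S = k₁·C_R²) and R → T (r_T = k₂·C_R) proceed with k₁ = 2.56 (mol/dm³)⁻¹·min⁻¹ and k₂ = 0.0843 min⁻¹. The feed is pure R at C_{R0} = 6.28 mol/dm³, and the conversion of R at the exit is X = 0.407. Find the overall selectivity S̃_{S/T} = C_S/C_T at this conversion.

149

C_R = C_{R0}(1−X) = 3.724 mol/dm³.
Along a PFR/batch, dC_T/dC_R = −r_T/(r_S+r_T) = −k₂/(k₂+k₁·C_R).
Integrating from C_{R0} to C_R: C_T = (0.0843/2.56)·ln[(0.0843+2.56·6.28)/(0.0843+2.56·3.72)] = 0.03293·ln(16.16/9.618) = 0.01709 mol/dm³.
Then C_S = (C_{R0}−C_R) − C_T = 2.556 − 0.01709 = 2.539 mol/dm³.
S̃_{S/T} = C_S/C_T = 2.539/0.01709 = 149.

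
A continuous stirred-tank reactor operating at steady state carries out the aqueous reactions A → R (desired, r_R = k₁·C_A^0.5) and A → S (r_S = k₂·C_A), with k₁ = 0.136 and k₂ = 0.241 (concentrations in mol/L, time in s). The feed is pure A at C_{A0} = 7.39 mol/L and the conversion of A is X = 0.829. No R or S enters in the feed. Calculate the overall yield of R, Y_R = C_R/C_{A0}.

Exit C_A = C_{A0}(1−X) = 7.39×0.171 = 1.264 mol/L.
In a CSTR the entire volume is at exit conditions, so r_R = 0.136×1.264^0.5 = 0.1529 and r_S = 0.241×1.264 = 0.3045.
Fraction of consumed A going to R: r_R/(r_R+r_S) = 0.3342.
C_R = 0.3342·C_{A0}·X = 0.3342×7.39×0.829 = 2.05 mol/L; Y_R = C_R/C_{A0} = 0.277.

0.277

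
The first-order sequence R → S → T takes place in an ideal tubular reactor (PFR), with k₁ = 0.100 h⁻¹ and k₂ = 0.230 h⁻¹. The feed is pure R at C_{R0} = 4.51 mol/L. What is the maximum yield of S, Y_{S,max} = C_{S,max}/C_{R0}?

0.229

Evaluating C_S at τ_opt = ln(k₂/k₁)/(k₂−k₁) gives C_{S,max}/C_{R0} = (k₁/k₂)^[k₂/(k₂−k₁)].
= (0.100/0.230)^(0.230/(0.230−0.100)) = (0.4348)^(1.769) = 0.2291.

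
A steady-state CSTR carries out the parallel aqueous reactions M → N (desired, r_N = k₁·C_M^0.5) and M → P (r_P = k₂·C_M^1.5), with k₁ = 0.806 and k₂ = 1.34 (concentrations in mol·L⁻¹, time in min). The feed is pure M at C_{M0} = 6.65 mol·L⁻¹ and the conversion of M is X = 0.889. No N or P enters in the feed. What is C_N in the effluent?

2.65 mol·L⁻¹

Exit C_M = C_{M0}(1−X) = 6.65×0.111 = 0.7381 mol·L⁻¹.
A CSTR operates uniformly at the exit composition, giving r_N = 0.6925 and r_P = 0.8498 (each k·C_M^n at C_M = 0.7381).
Fraction of consumed M going to N: r_N/(r_N+r_P) = 0.4490.
C_N = 0.4490·C_{M0}·X = 0.4490×6.65×0.889 = 2.65 mol·L⁻¹.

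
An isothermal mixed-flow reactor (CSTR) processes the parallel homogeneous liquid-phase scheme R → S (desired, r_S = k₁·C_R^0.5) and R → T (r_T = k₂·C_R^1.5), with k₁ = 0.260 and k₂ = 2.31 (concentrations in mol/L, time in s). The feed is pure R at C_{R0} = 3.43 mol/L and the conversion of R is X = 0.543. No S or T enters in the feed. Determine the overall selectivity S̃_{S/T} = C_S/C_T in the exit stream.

0.0718

Exit C_R = C_{R0}(1−X) = 3.43×0.457 = 1.568 mol/L.
A CSTR operates uniformly at the exit composition, giving r_S = 0.3255 and r_T = 4.533 (each k·C_R^n at C_R = 1.568).
Overall selectivity = C_S/C_T = r_Sτ/(r_Tτ) = r_S/r_T = 0.0718.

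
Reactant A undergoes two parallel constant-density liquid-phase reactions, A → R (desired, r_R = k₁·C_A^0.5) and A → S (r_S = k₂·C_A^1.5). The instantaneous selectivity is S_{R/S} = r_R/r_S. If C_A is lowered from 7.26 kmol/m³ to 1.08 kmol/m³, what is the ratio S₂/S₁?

S_{R/S} = (k₁/k₂)·C_A⁻¹, so S₂/S₁ = (C_{A,2}/C_{A,1})⁻¹.
= 7.26/1.08 = 6.72.

6.72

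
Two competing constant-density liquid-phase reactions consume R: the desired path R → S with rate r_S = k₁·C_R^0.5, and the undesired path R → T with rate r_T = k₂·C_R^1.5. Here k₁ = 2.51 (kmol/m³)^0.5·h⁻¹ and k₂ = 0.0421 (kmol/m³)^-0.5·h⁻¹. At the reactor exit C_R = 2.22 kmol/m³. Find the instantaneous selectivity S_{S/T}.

S_{S/T} = r_S/r_T = (k₁·C_R^0.5)/(k₂·C_R^1.5) = (k₁/k₂)·C_R⁻¹.
= (2.51×2.220^0.5) / (0.0421×2.220^1.5) = 3.740/0.1393 = 26.9.
The undesired path is higher order in R, so low C_R (CSTR or dilute feed) favours S.

26.9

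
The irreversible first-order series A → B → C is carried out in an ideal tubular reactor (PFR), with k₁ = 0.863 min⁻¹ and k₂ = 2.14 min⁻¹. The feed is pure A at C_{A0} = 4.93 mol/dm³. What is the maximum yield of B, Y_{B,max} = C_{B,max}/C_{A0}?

0.218

At the optimum, C_{B,max}/C_{A0} = (k₁/k₂)^[k₂/(k₂−k₁)].
= (0.863/2.14)^(2.14/(2.14−0.863)) = (0.4033)^(1.676) = 0.2183.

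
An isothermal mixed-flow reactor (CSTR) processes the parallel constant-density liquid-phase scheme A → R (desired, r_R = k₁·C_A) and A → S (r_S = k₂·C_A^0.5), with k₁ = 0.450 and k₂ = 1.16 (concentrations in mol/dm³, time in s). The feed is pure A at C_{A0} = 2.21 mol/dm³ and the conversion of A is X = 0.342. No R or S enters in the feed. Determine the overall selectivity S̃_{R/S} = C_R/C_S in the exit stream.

0.468

Exit C_A = C_{A0}(1−X) = 2.21×0.658 = 1.454 mol/dm³.
In a CSTR the entire volume is at exit conditions, so r_R = 0.450×1.454 = 0.6544 and r_S = 1.16×1.454^0.5 = 1.399.
Overall selectivity = C_R/C_S = r_Rτ/(r_Sτ) = r_R/r_S = 0.468.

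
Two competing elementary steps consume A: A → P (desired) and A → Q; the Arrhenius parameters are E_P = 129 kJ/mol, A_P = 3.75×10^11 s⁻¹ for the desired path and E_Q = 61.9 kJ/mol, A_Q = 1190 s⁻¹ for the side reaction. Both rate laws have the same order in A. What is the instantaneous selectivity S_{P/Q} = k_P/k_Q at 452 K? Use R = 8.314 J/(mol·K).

5.55

With equal orders, S_{P/Q} = k_P/k_Q = (A_P/A_Q)·exp[(E_Q−E_P)/(RT)].
(E_Q−E_P)/(RT) = (61.9−129)×10³/(8.314×452) = -67100/3758 = -17.86.
k_P/k_Q = (3.75×10^11/1190)·exp(-17.86) = 3.151×10^8 × 1.760×10^-8 = 5.55.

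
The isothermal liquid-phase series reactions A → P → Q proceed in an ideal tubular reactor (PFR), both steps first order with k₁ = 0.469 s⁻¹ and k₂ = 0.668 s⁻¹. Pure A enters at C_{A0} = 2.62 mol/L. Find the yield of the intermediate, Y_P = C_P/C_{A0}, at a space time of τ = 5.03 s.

0.141

The intermediate concentration in a first-order A→B→C sequence is C_P = k₁C_{A0}(e^(−k₁τ) − e^(−k₂τ))/(k₂−k₁).
e^(−k₁τ) = e^(−0.469×5.03) = e^(−2.359) = 0.09451; e^(−k₂τ) = e^(−3.360) = 0.03473.
C_P = 0.469×2.62/(0.668−0.469) × (0.09451−0.03473) = 6.175×0.05977 = 0.3691 mol/L.
Y_P = C_P/C_{A0} = 0.3691/2.62 = 0.141.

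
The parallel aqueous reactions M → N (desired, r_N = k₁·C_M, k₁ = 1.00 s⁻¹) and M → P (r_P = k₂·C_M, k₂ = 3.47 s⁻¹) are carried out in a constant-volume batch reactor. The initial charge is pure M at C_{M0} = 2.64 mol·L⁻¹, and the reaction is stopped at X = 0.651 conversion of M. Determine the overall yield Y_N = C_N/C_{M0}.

C_M = C_{M0}(1−X) = 0.9214 mol·L⁻¹.
Both paths are first order in M, so the instantaneous fraction to N is constant: dC_N/d(−C_M) = k₁/(k₁+k₂) = 0.2237.
C_N = 0.2237·(C_{M0}−C_M) = 0.2237×1.719 = 0.384 mol·L⁻¹.
Y_N = C_N/C_{M0} = 0.3845/2.64 = 0.146.

0.146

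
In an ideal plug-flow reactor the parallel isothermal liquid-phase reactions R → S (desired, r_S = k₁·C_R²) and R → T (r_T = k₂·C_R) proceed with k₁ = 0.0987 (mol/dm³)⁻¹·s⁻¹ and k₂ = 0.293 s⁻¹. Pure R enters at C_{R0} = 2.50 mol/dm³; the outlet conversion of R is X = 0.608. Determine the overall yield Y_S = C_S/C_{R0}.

0.221

C_R = C_{R0}(1−X) = 0.9800 mol/dm³.
Along a PFR/batch, dC_T/dC_R = −r_T/(r_S+r_T) = −k₂/(k₂+k₁·C_R).
Integrating from C_{R0} to C_R: C_T = (0.293/0.0987)·ln[(0.293+0.0987·2.50)/(0.293+0.0987·0.980)] = 2.969·ln(0.5397/0.3897) = 0.9668 mol/dm³.
Then C_S = (C_{R0}−C_R) − C_T = 1.520 − 0.9668 = 0.5532 mol/dm³.
Y_S = C_S/C_{R0} = 0.5532/2.50 = 0.221.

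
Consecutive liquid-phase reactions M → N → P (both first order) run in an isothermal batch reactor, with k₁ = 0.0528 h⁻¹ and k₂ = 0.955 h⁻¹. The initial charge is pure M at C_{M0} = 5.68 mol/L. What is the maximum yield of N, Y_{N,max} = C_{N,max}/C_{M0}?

For a first-order series the maximum intermediate yield is C_{N,max}/C_{M0} = (k₁/k₂)^[k₂/(k₂−k₁)].
= (0.0528/0.955)^(0.955/(0.955−0.0528)) = (0.05529)^(1.059) = 0.04667.

0.0467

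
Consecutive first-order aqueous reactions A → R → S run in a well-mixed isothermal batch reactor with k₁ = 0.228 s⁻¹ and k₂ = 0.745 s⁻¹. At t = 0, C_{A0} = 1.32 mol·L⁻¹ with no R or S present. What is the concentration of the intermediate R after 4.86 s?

The intermediate concentration in a first-order A→B→C sequence is C_R = k₁C_{A0}(e^(−k₁t) − e^(−k₂t))/(k₂−k₁).
e^(−k₁t) = e^(−0.228×4.86) = e^(−1.108) = 0.3302; e^(−k₂t) = e^(−3.621) = 0.02676.
C_R = 0.228×1.32/(0.745−0.228) × (0.3302−0.02676) = 0.5821×0.3034 = 0.1766 mol·L⁻¹.

0.177 mol·L⁻¹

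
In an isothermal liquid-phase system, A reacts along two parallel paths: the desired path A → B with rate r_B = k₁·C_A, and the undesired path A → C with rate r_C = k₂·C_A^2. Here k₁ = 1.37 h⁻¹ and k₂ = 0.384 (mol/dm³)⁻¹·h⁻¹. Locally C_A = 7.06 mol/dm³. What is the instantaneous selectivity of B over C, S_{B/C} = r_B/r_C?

S_{B/C} = r_B/r_C = (k₁·C_A)/(k₂·C_A^2) = (k₁/k₂)·C_A⁻¹.
= (1.37×7.060) / (0.384×7.060^2) = 9.672/19.14 = 0.505.
The undesired path is higher order in A, so low C_A (CSTR or dilute feed) favours B.

0.505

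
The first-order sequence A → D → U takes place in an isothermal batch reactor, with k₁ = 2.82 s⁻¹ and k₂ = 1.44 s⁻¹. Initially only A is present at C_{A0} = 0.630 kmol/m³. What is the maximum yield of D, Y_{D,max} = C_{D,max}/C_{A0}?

At the optimum, C_{D,max}/C_{A0} = (k₁/k₂)^[k₂/(k₂−k₁)].
= (2.82/1.44)^(1.44/(1.44−2.82)) = (1.958)^(-1.043) = 0.4959.

0.496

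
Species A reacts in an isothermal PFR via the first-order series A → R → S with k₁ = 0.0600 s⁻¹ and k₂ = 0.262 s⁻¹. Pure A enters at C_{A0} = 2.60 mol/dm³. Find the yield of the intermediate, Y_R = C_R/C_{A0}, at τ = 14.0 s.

The intermediate concentration in a first-order A→B→C sequence is C_R = k₁C_{A0}(e^(−k₁τ) − e^(−k₂τ))/(k₂−k₁).
e^(−k₁τ) = e^(−0.0600×14.0) = e^(−0.8400) = 0.4317; e^(−k₂τ) = e^(−3.668) = 0.02553.
C_R = 0.0600×2.60/(0.262−0.0600) × (0.4317−0.02553) = 0.7723×0.4062 = 0.3137 mol/dm³.
Y_R = C_R/C_{A0} = 0.3137/2.60 = 0.121.

0.121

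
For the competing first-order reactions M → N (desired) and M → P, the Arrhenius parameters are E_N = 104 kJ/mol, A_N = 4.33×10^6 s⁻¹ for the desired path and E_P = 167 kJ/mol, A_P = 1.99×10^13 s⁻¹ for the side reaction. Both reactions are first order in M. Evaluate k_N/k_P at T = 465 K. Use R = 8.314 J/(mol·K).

2.60

Since both paths have the same order in M, the concentration cancels and S_{N/P} = k_N/k_P = (A_N/A_P)·exp[(E_P−E_N)/(RT)].
(E_P−E_N)/(RT) = (167−104)×10³/(8.314×465) = 63000/3866 = 16.30.
k_N/k_P = (4.33×10^6/1.99×10^13)·exp(16.30) = 2.176×10^-7 × 1.195×10^7 = 2.60.
Since E_N < E_P, lowering the temperature improves selectivity toward N.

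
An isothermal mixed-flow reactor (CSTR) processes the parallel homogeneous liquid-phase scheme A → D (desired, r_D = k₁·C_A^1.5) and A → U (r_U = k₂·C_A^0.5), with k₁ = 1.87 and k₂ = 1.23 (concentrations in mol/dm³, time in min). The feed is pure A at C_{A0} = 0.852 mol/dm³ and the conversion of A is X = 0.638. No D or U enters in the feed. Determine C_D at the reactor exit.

Exit C_A = C_{A0}(1−X) = 0.852×0.362 = 0.3084 mol/dm³.
In a CSTR the entire volume is at exit conditions, so r_D = 1.87×0.3084^1.5 = 0.3203 and r_U = 1.23×0.3084^0.5 = 0.6831.
Fraction of consumed A going to D: r_D/(r_D+r_U) = 0.3192.
C_D = 0.3192·C_{A0}·X = 0.3192×0.852×0.638 = 0.174 mol/dm³.

0.174 mol/dm³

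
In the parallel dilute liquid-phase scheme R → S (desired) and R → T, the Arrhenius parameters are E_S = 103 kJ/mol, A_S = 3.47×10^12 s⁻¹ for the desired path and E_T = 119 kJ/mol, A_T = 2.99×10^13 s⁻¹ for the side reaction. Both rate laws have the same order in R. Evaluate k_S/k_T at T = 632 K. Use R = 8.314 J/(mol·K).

2.44

k_S/k_T = (A_S/A_T)·exp[−(E_S−E_T)/(RT)] = (A_S/A_T)·exp[(E_T−E_S)/(RT)].
(E_T−E_S)/(RT) = (119−103)×10³/(8.314×632) = 16000/5254 = 3.045.
k_S/k_T = (3.47×10^12/2.99×10^13)·exp(3.045) = 0.1161 × 21.01 = 2.44.
Since E_S < E_T, lowering the temperature improves selectivity toward S.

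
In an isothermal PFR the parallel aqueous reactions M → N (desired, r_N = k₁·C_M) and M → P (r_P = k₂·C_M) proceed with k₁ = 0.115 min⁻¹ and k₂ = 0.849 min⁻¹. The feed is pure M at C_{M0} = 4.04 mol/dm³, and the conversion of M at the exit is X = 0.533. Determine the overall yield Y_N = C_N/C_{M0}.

0.0636

C_M = C_{M0}(1−X) = 1.887 mol/dm³.
Both paths are first order in M, so the instantaneous fraction to N is constant: dC_N/d(−C_M) = k₁/(k₁+k₂) = 0.1193.
C_N = 0.1193·(C_{M0}−C_M) = 0.1193×2.153 = 0.257 mol/dm³.
Y_N = C_N/C_{M0} = 0.2569/4.04 = 0.0636.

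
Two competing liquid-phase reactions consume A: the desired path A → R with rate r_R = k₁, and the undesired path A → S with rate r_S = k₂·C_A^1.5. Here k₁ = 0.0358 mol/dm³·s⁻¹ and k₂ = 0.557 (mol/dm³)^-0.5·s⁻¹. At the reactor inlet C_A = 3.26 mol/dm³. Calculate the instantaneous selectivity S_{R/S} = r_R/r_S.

S_{R/S} = r_R/r_S = (k₁)/(k₂·C_A^1.5) = (k₁/k₂)·C_A^-1.5.
= (0.0358) / (0.557×3.260^1.5) = 0.03580/3.279 = 0.0109.
The undesired path is higher order in A, so low C_A (CSTR or dilute feed) favours R.

0.0109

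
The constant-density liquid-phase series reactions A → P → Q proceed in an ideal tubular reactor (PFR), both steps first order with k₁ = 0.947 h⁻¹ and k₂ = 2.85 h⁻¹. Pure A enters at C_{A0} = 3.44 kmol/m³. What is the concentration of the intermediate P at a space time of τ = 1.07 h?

0.540 kmol/m³

The intermediate concentration in a first-order A→B→C sequence is C_P = k₁C_{A0}(e^(−k₁τ) − e^(−k₂τ))/(k₂−k₁).
e^(−k₁τ) = e^(−0.947×1.07) = e^(−1.013) = 0.3630; e^(−k₂τ) = e^(−3.050) = 0.04738.
C_P = 0.947×3.44/(2.85−0.947) × (0.3630−0.04738) = 1.712×0.3156 = 0.5403 kmol/m³.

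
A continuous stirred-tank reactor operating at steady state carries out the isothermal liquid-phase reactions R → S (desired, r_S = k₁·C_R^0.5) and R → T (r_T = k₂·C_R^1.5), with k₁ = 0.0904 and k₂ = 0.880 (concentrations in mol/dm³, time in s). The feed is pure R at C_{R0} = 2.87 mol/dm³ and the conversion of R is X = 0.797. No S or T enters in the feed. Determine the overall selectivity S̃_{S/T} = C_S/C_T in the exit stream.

0.176

Exit C_R = C_{R0}(1−X) = 2.87×0.203 = 0.5826 mol/dm³.
In a CSTR the entire volume is at exit conditions, so r_S = 0.0904×0.5826^0.5 = 0.06900 and r_T = 0.880×0.5826^1.5 = 0.3913.
Overall selectivity = C_S/C_T = r_Sτ/(r_Tτ) = r_S/r_T = 0.176.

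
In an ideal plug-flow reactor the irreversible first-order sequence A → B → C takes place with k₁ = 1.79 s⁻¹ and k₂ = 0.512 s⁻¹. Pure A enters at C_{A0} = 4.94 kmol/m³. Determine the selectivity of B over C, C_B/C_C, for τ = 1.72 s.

1.18

Solving the coupled first-order balances gives C_B(τ) = [k₁/(k₂−k₁)]·C_{A0}·(e^(−k₁τ) − e^(−k₂τ)).
e^(−k₁τ) = e^(−1.79×1.72) = e^(−3.079) = 0.04601; e^(−k₂τ) = e^(−0.8806) = 0.4145.
C_B = 1.79×4.94/(0.512−1.79) × (0.04601−0.4145) = (-6.919)×(-0.3685) = 2.550 kmol/m³.
C_A = C_{A0}e^(−k₁τ) = 0.2273 kmol/m³, so C_C = C_{A0}−C_A−C_B = 2.163 kmol/m³; C_B/C_C = 1.18.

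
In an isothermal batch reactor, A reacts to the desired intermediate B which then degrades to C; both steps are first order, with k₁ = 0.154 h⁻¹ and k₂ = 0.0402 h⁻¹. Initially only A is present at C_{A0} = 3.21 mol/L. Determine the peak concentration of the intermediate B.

2.00 mol/L

Evaluating C_B at t_opt = ln(k₂/k₁)/(k₂−k₁) gives C_{B,max}/C_{A0} = (k₁/k₂)^[k₂/(k₂−k₁)].
= (0.154/0.0402)^(0.0402/(0.0402−0.154)) = (3.831)^(-0.3533) = 0.6222.
C_{B,max} = 0.6222×3.21 = 2.00 mol/L.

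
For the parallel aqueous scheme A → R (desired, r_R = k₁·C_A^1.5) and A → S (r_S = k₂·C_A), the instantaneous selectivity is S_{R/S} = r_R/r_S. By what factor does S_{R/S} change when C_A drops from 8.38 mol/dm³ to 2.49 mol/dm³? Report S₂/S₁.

0.545

S_{R/S} = (k₁/k₂)·C_A^0.5, so S₂/S₁ = (C_{A,2}/C_{A,1})^0.5.
= (2.49/8.38)^0.5 = (0.2971)^0.5 = 0.545.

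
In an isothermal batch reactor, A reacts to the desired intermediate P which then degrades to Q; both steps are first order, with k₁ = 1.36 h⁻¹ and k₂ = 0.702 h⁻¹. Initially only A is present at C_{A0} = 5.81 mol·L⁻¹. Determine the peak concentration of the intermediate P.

Evaluating C_P at t_opt = ln(k₂/k₁)/(k₂−k₁) gives C_{P,max}/C_{A0} = (k₁/k₂)^[k₂/(k₂−k₁)].
= (1.36/0.702)^(0.702/(0.702−1.36)) = (1.937)^(-1.067) = 0.4938.
C_{P,max} = 0.4938×5.81 = 2.87 mol·L⁻¹.

2.87 mol·L⁻¹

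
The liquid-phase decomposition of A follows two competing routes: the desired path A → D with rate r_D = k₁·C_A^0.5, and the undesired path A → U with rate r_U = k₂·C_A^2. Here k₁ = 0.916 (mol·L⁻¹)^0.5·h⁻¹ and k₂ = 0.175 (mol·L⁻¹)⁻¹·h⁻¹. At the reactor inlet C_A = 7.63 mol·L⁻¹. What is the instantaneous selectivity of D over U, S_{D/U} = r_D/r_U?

S_{D/U} = r_D/r_U = (k₁·C_A^0.5)/(k₂·C_A^2) = (k₁/k₂)·C_A^-1.5.
= (0.916×7.630^0.5) / (0.175×7.630^2) = 2.530/10.19 = 0.248.
The undesired path is higher order in A, so low C_A (CSTR or dilute feed) favours D.

0.248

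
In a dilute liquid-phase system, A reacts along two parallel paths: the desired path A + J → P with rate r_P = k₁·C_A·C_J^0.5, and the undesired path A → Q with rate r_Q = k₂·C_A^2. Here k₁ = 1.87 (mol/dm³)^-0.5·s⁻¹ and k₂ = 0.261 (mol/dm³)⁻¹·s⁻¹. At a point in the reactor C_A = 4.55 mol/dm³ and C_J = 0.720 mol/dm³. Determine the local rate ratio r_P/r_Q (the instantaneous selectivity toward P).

1.34

S_{P/Q} = r_P/r_Q = (k₁·C_A·C_J^0.5)/(k₂·C_A^2) = (k₁/k₂)·C_A⁻¹·C_J^0.5.
= (1.87×4.550×0.7200^0.5) / (0.261×4.550^2) = 7.220/5.403 = 1.34.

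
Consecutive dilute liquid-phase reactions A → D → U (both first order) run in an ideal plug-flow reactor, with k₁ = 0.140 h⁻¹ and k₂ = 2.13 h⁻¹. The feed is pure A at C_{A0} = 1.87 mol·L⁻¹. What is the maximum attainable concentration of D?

0.101 mol·L⁻¹

For a first-order series the maximum intermediate yield is C_{D,max}/C_{A0} = (k₁/k₂)^[k₂/(k₂−k₁)].
= (0.140/2.13)^(2.13/(2.13−0.140)) = (0.06573)^(1.070) = 0.05427.
C_{D,max} = 0.05427×1.87 = 0.101 mol·L⁻¹.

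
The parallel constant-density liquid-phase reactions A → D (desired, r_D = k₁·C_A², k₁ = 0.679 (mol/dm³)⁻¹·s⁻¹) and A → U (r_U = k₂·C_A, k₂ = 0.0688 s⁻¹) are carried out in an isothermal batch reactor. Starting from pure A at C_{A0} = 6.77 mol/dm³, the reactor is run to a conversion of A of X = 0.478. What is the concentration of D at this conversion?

3.17 mol/dm³

C_A = C_{A0}(1−X) = 3.534 mol/dm³.
Along a PFR/batch, dC_U/dC_A = −r_U/(r_D+r_U) = −k₂/(k₂+k₁·C_A).
Integrating from C_{A0} to C_A: C_U = (0.0688/0.679)·ln[(0.0688+0.679·6.77)/(0.0688+0.679·3.53)] = 0.1013·ln(4.666/2.468) = 0.06451 mol/dm³.
Then C_D = (C_{A0}−C_A) − C_U = 3.236 − 0.06451 = 3.172 mol/dm³.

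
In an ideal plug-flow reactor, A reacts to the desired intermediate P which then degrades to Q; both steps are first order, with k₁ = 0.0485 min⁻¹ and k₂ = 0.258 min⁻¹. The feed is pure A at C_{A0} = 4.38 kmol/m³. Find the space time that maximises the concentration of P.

Setting dC_P/dτ = 0 gives τ_opt = ln(k₂/k₁)/(k₂−k₁).
= ln(0.258/0.0485)/(0.258−0.0485) = ln(5.320)/0.2095 = 1.671/0.2095 = 7.98 min.

7.98 min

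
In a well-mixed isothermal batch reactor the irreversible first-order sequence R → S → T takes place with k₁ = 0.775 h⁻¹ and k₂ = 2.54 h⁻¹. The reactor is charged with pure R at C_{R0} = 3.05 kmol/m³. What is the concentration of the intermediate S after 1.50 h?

0.389 kmol/m³

The intermediate concentration in a first-order A→B→C sequence is C_S = k₁C_{R0}(e^(−k₁t) − e^(−k₂t))/(k₂−k₁).
e^(−k₁t) = e^(−0.775×1.50) = e^(−1.163) = 0.3127; e^(−k₂t) = e^(−3.810) = 0.02215.
C_S = 0.775×3.05/(2.54−0.775) × (0.3127−0.02215) = 1.339×0.2906 = 0.3891 kmol/m³.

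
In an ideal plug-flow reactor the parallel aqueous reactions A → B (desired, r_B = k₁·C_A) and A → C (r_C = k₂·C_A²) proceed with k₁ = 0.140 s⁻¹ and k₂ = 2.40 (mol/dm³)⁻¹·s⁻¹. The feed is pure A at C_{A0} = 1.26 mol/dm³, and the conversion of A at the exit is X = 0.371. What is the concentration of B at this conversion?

0.0255 mol/dm³

C_A = C_{A0}(1−X) = 0.7925 mol/dm³.
Along a PFR/batch, dC_B/dC_A = −r_B/(r_B+r_C) = −k₁/(k₁+k₂·C_A).
Integrating from C_{A0} to C_A: C_B = (0.140/2.40)·ln[(0.140+2.40·1.26)/(0.140+2.40·0.793)] = 0.05833·ln(3.164/2.042) = 0.02554 mol/dm³.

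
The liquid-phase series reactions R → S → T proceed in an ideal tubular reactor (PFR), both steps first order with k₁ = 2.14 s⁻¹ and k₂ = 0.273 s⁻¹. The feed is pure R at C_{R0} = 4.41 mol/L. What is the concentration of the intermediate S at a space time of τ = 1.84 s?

2.96 mol/L

For first-order series with pure R initially, C_S(τ) = k₁C_{R0}/(k₂−k₁)·(e^(−k₁τ) − e^(−k₂τ)).
e^(−k₁τ) = e^(−2.14×1.84) = e^(−3.938) = 0.01949; e^(−k₂τ) = e^(−0.5023) = 0.6051.
C_S = 2.14×4.41/(0.273−2.14) × (0.01949−0.6051) = (-5.055)×(-0.5856) = 2.960 mol/L.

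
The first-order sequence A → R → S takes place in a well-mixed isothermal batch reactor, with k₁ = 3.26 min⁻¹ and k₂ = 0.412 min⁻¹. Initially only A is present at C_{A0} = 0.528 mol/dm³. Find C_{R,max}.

Evaluating C_R at t_opt = ln(k₂/k₁)/(k₂−k₁) gives C_{R,max}/C_{A0} = (k₁/k₂)^[k₂/(k₂−k₁)].
= (3.26/0.412)^(0.412/(0.412−3.26)) = (7.913)^(-0.1447) = 0.7414.
C_{R,max} = 0.7414×0.528 = 0.391 mol/dm³.

0.391 mol/dm³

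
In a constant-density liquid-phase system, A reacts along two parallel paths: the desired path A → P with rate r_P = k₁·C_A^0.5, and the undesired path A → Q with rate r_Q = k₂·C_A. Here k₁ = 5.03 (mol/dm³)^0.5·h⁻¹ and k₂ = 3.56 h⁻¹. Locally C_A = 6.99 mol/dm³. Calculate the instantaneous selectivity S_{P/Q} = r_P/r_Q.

0.534

S_{P/Q} = r_P/r_Q = (k₁·C_A^0.5)/(k₂·C_A) = (k₁/k₂)·C_A^-0.5.
= (5.03×6.990^0.5) / (3.56×6.990) = 13.30/24.88 = 0.534.
The undesired path is higher order in A, so low C_A (CSTR or dilute feed) favours P.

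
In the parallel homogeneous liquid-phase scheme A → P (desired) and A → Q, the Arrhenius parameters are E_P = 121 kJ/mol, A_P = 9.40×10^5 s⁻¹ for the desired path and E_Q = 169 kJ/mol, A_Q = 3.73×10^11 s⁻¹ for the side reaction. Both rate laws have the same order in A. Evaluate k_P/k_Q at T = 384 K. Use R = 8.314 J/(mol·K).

8.53

Since both paths have the same order in A, the concentration cancels and S_{P/Q} = k_P/k_Q = (A_P/A_Q)·exp[(E_Q−E_P)/(RT)].
(E_Q−E_P)/(RT) = (169−121)×10³/(8.314×384) = 48000/3193 = 15.03.
k_P/k_Q = (9.40×10^5/3.73×10^11)·exp(15.03) = 2.520×10^-6 × 3.385×10^6 = 8.53.
Since E_P < E_Q, lowering the temperature improves selectivity toward P.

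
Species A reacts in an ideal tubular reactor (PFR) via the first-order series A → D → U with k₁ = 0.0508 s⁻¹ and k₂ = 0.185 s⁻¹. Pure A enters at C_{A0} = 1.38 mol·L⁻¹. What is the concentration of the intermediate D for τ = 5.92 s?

Solving the coupled first-order balances gives C_D(τ) = [k₁/(k₂−k₁)]·C_{A0}·(e^(−k₁τ) − e^(−k₂τ)).
e^(−k₁τ) = e^(−0.0508×5.92) = e^(−0.3007) = 0.7403; e^(−k₂τ) = e^(−1.095) = 0.3345.
C_D = 0.0508×1.38/(0.185−0.0508) × (0.7403−0.3345) = 0.5224×0.4058 = 0.2120 mol·L⁻¹.

0.212 mol·L⁻¹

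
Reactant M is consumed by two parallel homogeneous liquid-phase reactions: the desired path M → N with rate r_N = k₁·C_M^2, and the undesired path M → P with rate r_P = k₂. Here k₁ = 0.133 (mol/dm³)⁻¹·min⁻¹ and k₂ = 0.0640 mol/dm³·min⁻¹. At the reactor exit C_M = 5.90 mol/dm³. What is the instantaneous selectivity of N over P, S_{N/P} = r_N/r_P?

72.3

S_{N/P} = r_N/r_P = (k₁·C_M^2)/(k₂) = (k₁/k₂)·C_M^2.
= (0.133×5.900^2) / (0.0640) = 4.630/0.06400 = 72.3.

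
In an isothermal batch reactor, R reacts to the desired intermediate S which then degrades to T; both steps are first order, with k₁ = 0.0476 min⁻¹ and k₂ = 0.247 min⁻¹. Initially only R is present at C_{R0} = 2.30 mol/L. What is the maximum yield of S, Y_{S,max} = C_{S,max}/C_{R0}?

0.130

For a first-order series the maximum intermediate yield is C_{S,max}/C_{R0} = (k₁/k₂)^[k₂/(k₂−k₁)].
= (0.0476/0.247)^(0.247/(0.247−0.0476)) = (0.1927)^(1.239) = 0.1301.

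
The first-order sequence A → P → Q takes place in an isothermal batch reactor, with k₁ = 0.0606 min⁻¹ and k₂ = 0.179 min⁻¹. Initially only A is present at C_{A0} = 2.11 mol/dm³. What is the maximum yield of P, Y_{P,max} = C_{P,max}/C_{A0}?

0.194

Evaluating C_P at t_opt = ln(k₂/k₁)/(k₂−k₁) gives C_{P,max}/C_{A0} = (k₁/k₂)^[k₂/(k₂−k₁)].
= (0.0606/0.179)^(0.179/(0.179−0.0606)) = (0.3385)^(1.512) = 0.1945.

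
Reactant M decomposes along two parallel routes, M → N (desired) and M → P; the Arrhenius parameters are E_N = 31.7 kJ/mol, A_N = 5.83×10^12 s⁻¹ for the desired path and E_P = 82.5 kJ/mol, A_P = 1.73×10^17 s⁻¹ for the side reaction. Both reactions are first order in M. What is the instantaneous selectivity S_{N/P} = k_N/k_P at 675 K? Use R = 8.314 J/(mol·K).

0.288

With equal orders, S_{N/P} = k_N/k_P = (A_N/A_P)·exp[(E_P−E_N)/(RT)].
(E_P−E_N)/(RT) = (82.5−31.7)×10³/(8.314×675) = 50800/5612 = 9.052.
k_N/k_P = (5.83×10^12/1.73×10^17)·exp(9.052) = 3.370×10^-5 × 8537 = 0.288.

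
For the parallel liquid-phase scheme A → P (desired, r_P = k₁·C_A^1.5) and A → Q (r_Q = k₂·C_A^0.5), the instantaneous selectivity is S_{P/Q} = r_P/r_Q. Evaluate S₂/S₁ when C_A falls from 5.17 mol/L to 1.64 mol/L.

0.317

S_{P/Q} = (k₁/k₂)·C_A, so S₂/S₁ = (C_{A,2}/C_{A,1}).
= 1.64/5.17 = 0.317.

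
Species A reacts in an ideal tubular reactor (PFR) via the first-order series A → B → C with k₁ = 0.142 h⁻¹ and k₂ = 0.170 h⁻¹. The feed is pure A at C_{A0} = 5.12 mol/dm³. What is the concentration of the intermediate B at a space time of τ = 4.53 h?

Solving the coupled first-order balances gives C_B(τ) = [k₁/(k₂−k₁)]·C_{A0}·(e^(−k₁τ) − e^(−k₂τ)).
e^(−k₁τ) = e^(−0.142×4.53) = e^(−0.6433) = 0.5256; e^(−k₂τ) = e^(−0.7701) = 0.4630.
C_B = 0.142×5.12/(0.170−0.142) × (0.5256−0.4630) = 25.97×0.06261 = 1.626 mol/dm³.

1.63 mol/dm³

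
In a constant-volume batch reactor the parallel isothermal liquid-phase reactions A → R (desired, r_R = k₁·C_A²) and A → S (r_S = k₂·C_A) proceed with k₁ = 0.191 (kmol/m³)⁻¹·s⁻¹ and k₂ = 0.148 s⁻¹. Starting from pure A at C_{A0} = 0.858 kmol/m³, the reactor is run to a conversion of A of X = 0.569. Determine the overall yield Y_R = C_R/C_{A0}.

0.248

C_A = C_{A0}(1−X) = 0.3698 kmol/m³.
Along a PFR/batch, dC_S/dC_A = −r_S/(r_R+r_S) = −k₂/(k₂+k₁·C_A).
Integrating from C_{A0} to C_A: C_S = (0.148/0.191)·ln[(0.148+0.191·0.858)/(0.148+0.191·0.370)] = 0.7749·ln(0.3119/0.2186) = 0.2753 kmol/m³.
Then C_R = (C_{A0}−C_A) − C_S = 0.4882 − 0.2753 = 0.2129 kmol/m³.
Y_R = C_R/C_{A0} = 0.2129/0.858 = 0.248.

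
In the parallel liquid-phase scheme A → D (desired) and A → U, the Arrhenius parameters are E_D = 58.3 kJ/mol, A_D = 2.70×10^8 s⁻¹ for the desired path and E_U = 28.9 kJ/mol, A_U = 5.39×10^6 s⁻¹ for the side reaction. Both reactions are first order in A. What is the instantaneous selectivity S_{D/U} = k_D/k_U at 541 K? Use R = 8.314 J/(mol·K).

0.0726

With equal orders, S_{D/U} = k_D/k_U = (A_D/A_U)·exp[(E_U−E_D)/(RT)].
(E_U−E_D)/(RT) = (28.9−58.3)×10³/(8.314×541) = -29400/4498 = -6.536.
k_D/k_U = (2.70×10^8/5.39×10^6)·exp(-6.536) = 50.09 × 0.001450 = 0.0726.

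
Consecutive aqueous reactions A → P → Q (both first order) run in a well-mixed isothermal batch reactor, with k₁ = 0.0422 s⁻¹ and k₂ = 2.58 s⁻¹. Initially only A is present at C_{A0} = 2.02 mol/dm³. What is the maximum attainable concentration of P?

0.0309 mol/dm³

Evaluating C_P at t_opt = ln(k₂/k₁)/(k₂−k₁) gives C_{P,max}/C_{A0} = (k₁/k₂)^[k₂/(k₂−k₁)].
= (0.0422/2.58)^(2.58/(2.58−0.0422)) = (0.01636)^(1.017) = 0.01528.
C_{P,max} = 0.01528×2.02 = 0.0309 mol/dm³.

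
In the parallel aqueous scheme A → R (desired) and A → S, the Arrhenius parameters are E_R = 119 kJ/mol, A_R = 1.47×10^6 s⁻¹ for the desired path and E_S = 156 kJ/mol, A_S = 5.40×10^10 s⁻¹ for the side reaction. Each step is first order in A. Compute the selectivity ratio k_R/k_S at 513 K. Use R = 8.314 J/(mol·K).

Since both paths have the same order in A, the concentration cancels and S_{R/S} = k_R/k_S = (A_R/A_S)·exp[(E_S−E_R)/(RT)].
(E_S−E_R)/(RT) = (156−119)×10³/(8.314×513) = 37000/4265 = 8.675.
k_R/k_S = (1.47×10^6/5.40×10^10)·exp(8.675) = 2.722×10^-5 × 5855 = 0.159.
Since E_R < E_S, lowering the temperature improves selectivity toward R.

0.159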